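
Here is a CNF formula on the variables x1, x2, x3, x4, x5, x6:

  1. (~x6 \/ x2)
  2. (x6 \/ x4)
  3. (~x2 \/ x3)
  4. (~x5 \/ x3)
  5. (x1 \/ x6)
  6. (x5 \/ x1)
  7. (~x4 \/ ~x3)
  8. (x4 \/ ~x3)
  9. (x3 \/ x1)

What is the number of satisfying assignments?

The models are:
  x1=T x2=F x3=F x4=T x5=F x6=F
That's 1 in total.

1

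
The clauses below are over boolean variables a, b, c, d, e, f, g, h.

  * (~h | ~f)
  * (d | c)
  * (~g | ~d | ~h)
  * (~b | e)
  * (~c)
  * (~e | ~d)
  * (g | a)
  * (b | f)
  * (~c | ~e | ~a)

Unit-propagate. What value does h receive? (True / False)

(~c) stands alone — c = False.
(c | d): since c = False, the clause reduces to (d). d = True.
From (~d | ~e) and d = True: e = False.
(~b | e) with e = False leaves only ~b, so b = False.
In (b | f), b is now false; f must hold, so f = True.
From (~f | ~h) and f = True: h = False.

False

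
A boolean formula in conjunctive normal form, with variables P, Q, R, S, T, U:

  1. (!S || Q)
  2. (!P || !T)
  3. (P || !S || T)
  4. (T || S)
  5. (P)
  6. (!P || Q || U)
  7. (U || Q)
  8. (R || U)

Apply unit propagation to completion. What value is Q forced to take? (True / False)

True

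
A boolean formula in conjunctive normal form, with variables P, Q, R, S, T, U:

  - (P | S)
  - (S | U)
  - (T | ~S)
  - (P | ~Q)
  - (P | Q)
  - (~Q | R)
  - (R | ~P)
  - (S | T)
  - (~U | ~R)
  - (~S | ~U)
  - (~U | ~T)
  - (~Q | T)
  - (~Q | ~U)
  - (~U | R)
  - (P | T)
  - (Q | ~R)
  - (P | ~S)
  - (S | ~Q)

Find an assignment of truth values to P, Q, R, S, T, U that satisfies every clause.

P=T  Q=T  R=T  S=T  T=T  U=F

Branch on P: take P = True.
  then R is forced to True.
  then U is forced to False.
  then S is forced to True.
  then T is forced to True.
  then Q is forced to True.
Every clause has at least one true literal under this assignment.
Check each clause:
  1. (S | P) — P is true.
  2. (S | U) — S is true.
  3. (~S | T) — T is true.
  4. (P | ~Q) — P is true.
  5. (P | Q) — P is true.
  6. (R | ~Q) — R is true.
  7. (R | ~P) — R is true.
  8. (S | T) — S is true.
  9. (~U | ~R) — ~U is true.
  10. (~U | ~S) — ~U is true.
  11. (~T | ~U) — ~U is true.
  12. (~Q | T) — T is true.
  13. (~U | ~Q) — ~U is true.
  14. (~U | R) — ~U is true.
  15. (P | T) — P is true.
  16. (Q | ~R) — Q is true.
  17. (P | ~S) — P is true.
  18. (~Q | S) — S is true.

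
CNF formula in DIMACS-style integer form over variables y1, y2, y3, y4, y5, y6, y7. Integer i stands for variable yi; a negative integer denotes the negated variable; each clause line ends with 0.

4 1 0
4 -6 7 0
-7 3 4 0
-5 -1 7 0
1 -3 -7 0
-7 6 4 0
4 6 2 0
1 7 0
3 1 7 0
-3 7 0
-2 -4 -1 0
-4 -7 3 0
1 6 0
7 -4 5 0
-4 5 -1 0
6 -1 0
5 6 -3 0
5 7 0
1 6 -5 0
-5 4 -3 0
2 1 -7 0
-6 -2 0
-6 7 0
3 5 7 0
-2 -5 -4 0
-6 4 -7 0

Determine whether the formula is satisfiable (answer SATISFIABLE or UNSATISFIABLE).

SATISFIABLE

Try y1 = True.
  then y6 is forced to True.
  then y2 is forced to False.
  then y7 is forced to True.
  then y4 is forced to True.
  then y3 is forced to True.
  then y5 is forced to True.
So y1=1, y2=0, y3=1, y4=1, y5=1, y6=1, y7=1 is a satisfying assignment.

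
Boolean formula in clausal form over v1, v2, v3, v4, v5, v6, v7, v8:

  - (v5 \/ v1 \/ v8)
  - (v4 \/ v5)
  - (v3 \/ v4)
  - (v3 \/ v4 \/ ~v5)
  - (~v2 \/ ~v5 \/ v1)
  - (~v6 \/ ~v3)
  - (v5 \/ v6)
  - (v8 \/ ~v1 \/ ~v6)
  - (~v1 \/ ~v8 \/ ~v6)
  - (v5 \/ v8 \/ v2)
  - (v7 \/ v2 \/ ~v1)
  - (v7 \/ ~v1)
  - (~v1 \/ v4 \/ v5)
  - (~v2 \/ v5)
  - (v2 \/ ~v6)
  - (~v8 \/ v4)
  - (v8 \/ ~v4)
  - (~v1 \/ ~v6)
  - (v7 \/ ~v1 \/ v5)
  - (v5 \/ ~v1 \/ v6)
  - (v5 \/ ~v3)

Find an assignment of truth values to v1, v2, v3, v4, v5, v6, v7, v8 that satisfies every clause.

v7 occurs only positively in the remaining clauses — set v7 = True.
Try v1 = False.
Set v2 = False and propagate.
  then v6 is forced to False.
  then v5 is forced to True.
Try v3 = False.
  then v4 is forced to True.
  then v8 is forced to True.
Check each clause:
  1. (v5 \/ v8 \/ v1) — v8 is true.
  2. (v4 \/ v5) — v4 is true.
  3. (v3 \/ v4) — v4 is true.
  4. (~v5 \/ v3 \/ v4) — v4 is true.
  5. (v1 \/ ~v5 \/ ~v2) — ~v2 is true.
  6. (~v3 \/ ~v6) — ~v6 is true.
  7. (v5 \/ v6) — v5 is true.
  8. (v8 \/ ~v6 \/ ~v1) — v8 is true.
  9. (~v1 \/ ~v6 \/ ~v8) — ~v6 is true.
  10. (v8 \/ v2 \/ v5) — v8 is true.
  11. (v2 \/ ~v1 \/ v7) — ~v1 is true.
  12. (~v1 \/ v7) — ~v1 is true.
  13. (v4 \/ ~v1 \/ v5) — v4 is true.
  14. (~v2 \/ v5) — v5 is true.
  15. (v2 \/ ~v6) — ~v6 is true.
  16. (~v8 \/ v4) — v4 is true.
  17. (v8 \/ ~v4) — v8 is true.
  18. (~v6 \/ ~v1) — ~v6 is true.
  19. (v5 \/ v7 \/ ~v1) — v5 is true.
  20. (v6 \/ ~v1 \/ v5) — v5 is true.
  21. (~v3 \/ v5) — ~v3 is true.

v1 = False  v2 = False  v3 = False  v4 = True  v5 = True  v6 = False  v7 = True  v8 = True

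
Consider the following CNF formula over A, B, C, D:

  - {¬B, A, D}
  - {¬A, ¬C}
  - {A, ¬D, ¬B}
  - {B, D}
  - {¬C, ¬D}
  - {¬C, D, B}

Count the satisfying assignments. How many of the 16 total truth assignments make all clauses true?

4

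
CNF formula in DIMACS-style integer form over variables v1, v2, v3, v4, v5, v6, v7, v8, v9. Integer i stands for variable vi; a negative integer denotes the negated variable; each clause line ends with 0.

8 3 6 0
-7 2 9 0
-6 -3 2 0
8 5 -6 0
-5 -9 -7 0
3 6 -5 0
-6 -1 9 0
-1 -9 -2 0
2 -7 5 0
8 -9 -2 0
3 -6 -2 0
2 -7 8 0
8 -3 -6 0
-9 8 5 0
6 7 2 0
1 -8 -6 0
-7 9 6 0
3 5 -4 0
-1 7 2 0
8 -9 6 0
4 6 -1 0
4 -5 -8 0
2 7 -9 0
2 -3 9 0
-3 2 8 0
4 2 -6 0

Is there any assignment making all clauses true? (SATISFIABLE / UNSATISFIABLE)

SATISFIABLE

Try v1 = False.
Try v2 = True.
For the remaining variables, v3 = False, v4 = False, v5 = False, v6 = False, v7 = True, v8 = True, v9 = True works.
Every clause has at least one true literal under this assignment.
So v1 = F, v2 = T, v3 = F, v4 = F, v5 = F, v6 = F, v7 = T, v8 = T, v9 = T is a satisfying assignment.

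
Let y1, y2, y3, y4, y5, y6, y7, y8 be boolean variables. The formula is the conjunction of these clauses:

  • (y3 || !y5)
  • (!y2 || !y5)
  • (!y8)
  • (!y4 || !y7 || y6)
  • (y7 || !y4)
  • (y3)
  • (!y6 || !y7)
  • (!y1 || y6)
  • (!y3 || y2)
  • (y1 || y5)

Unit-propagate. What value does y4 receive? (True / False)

False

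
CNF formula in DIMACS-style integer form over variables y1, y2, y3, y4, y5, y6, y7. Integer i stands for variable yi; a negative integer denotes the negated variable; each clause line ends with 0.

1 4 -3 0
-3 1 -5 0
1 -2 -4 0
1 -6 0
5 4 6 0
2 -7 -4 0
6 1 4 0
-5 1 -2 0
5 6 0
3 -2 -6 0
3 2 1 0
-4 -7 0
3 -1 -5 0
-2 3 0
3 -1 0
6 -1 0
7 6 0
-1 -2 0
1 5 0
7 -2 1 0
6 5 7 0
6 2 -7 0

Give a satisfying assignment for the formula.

y1 = T, y2 = F, y3 = T, y4 = F, y5 = T, y6 = T, y7 = F

Check each clause:
  1. (y1 ∨ y4 ∨ ¬y3) — y1 is true.
  2. (y1 ∨ ¬y3 ∨ ¬y5) — y1 is true.
  3. (y1 ∨ ¬y4 ∨ ¬y2) — y1 is true.
  4. (y1 ∨ ¬y6) — y1 is true.
  5. (y4 ∨ y5 ∨ y6) — y5 is true.
  6. (¬y7 ∨ y2 ∨ ¬y4) — ¬y7 is true.
  7. (y6 ∨ y1 ∨ y4) — y1 is true.
  8. (y1 ∨ ¬y5 ∨ ¬y2) — y1 is true.
  9. (y5 ∨ y6) — y5 is true.
  10. (¬y2 ∨ y3 ∨ ¬y6) — y3 is true.
  11. (y1 ∨ y3 ∨ y2) — y1 is true.
  12. (¬y4 ∨ ¬y7) — ¬y7 is true.
  13. (y3 ∨ ¬y1 ∨ ¬y5) — y3 is true.
  14. (y3 ∨ ¬y2) — y3 is true.
  15. (y3 ∨ ¬y1) — y3 is true.
  16. (y6 ∨ ¬y1) — y6 is true.
  17. (y6 ∨ y7) — y6 is true.
  18. (¬y1 ∨ ¬y2) — ¬y2 is true.
  19. (y1 ∨ y5) — y1 is true.
  20. (¬y2 ∨ y7 ∨ y1) — y1 is true.
  21. (y6 ∨ y5 ∨ y7) — y5 is true.
  22. (y6 ∨ y2 ∨ ¬y7) — ¬y7 is true.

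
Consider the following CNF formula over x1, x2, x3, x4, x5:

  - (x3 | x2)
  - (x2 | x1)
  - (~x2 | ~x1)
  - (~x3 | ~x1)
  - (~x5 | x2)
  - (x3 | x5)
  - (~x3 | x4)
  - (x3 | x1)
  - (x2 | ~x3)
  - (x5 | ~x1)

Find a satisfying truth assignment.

x4 occurs only positively in the remaining clauses — set x4 = True.
Try x1 = False.
  then x2 is forced to True.
  then x3 is forced to True.
x5 is now unconstrained; take x5 = False.
Check each clause:
  1. (x2 | x3) — x2 is true.
  2. (x1 | x2) — x2 is true.
  3. (~x2 | ~x1) — ~x1 is true.
  4. (~x1 | ~x3) — ~x1 is true.
  5. (x2 | ~x5) — x2 is true.
  6. (x5 | x3) — x3 is true.
  7. (x4 | ~x3) — x4 is true.
  8. (x1 | x3) — x3 is true.
  9. (~x3 | x2) — x2 is true.
  10. (x5 | ~x1) — ~x1 is true.

x1 = False, x2 = True, x3 = True, x4 = True, x5 = False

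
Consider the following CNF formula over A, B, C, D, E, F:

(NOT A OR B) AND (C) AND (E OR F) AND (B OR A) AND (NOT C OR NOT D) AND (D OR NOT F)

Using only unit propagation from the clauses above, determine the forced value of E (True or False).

(C) stands alone — C = True.
(NOT D OR NOT C) with C = True leaves only NOT D, so D = False.
From (D OR NOT F) and D = False: F = False.
(F OR E): since F = False, the clause reduces to (E). E = True.

True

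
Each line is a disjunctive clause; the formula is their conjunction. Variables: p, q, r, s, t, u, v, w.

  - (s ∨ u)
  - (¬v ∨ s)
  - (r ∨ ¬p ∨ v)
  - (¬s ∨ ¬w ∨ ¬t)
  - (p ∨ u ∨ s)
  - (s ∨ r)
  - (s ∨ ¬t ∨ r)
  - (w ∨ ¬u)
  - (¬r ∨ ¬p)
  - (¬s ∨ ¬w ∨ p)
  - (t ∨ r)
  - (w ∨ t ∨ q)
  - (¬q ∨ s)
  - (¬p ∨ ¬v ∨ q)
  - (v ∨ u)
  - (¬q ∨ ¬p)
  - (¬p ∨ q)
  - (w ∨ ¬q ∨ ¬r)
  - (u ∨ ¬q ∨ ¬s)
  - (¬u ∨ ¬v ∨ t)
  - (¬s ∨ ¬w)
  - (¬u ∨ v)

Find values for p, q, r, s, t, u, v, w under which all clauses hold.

p=0, q=0, r=0, s=1, t=1, u=0, v=1, w=0

Set p = False and propagate.
For the remaining variables, q = False, r = False, s = True, t = True, u = False, v = True, w = False works.
Every clause has at least one true literal under this assignment.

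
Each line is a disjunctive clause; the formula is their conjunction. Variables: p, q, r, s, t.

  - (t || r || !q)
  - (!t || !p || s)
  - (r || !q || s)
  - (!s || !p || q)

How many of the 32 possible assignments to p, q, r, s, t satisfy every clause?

Case analysis on q and s:
  q=T, s=T: p free; 3 ways for (r,t) × 2^1 = 6.
  q=T, s=F: remaining (p,r,t) ∈ {(F,T,F); (F,T,T); (T,T,F)} — 3.
  q=F, s=T: remaining (p,r,t) ∈ {(F,F,F); (F,F,T); (F,T,F); (F,T,T)} — 4.
  q=F, s=F: r free; 3 ways for (p,t) × 2^1 = 6.
Total: 6 + 3 + 4 + 6 = 19.

19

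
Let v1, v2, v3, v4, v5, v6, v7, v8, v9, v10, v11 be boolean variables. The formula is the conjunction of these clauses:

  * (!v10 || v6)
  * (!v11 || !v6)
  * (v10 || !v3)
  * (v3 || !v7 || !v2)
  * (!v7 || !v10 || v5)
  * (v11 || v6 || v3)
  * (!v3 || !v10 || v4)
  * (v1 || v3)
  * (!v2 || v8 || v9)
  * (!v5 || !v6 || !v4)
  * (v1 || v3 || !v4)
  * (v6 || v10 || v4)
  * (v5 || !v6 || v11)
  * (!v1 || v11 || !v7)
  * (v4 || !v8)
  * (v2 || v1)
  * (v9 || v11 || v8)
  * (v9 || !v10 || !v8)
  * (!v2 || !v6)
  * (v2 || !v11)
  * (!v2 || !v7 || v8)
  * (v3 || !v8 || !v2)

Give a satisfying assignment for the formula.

v1 = 1, v2 = 0, v3 = 0, v4 = 0, v5 = 1, v6 = 1, v7 = 0, v8 = 0, v9 = 1, v10 = 0, v11 = 0

Check each clause:
  1. (v6 || !v10) — v6 is true.
  2. (!v6 || !v11) — !v11 is true.
  3. (!v3 || v10) — !v3 is true.
  4. (v3 || !v7 || !v2) — !v7 is true.
  5. (!v10 || !v7 || v5) — !v7 is true.
  6. (v3 || v11 || v6) — v6 is true.
  7. (v4 || !v3 || !v10) — !v3 is true.
  8. (v1 || v3) — v1 is true.
  9. (v9 || !v2 || v8) — v9 is true.
  10. (!v4 || !v5 || !v6) — !v4 is true.
  11. (!v4 || v1 || v3) — v1 is true.
  12. (v10 || v6 || v4) — v6 is true.
  13. (!v6 || v11 || v5) — v5 is true.
  14. (!v7 || !v1 || v11) — !v7 is true.
  15. (v4 || !v8) — !v8 is true.
  16. (v2 || v1) — v1 is true.
  17. (v9 || v8 || v11) — v9 is true.
  18. (!v10 || v9 || !v8) — !v8 is true.
  19. (!v6 || !v2) — !v2 is true.
  20. (v2 || !v11) — !v11 is true.
  21. (!v7 || !v2 || v8) — !v7 is true.
  22. (v3 || !v8 || !v2) — !v8 is true.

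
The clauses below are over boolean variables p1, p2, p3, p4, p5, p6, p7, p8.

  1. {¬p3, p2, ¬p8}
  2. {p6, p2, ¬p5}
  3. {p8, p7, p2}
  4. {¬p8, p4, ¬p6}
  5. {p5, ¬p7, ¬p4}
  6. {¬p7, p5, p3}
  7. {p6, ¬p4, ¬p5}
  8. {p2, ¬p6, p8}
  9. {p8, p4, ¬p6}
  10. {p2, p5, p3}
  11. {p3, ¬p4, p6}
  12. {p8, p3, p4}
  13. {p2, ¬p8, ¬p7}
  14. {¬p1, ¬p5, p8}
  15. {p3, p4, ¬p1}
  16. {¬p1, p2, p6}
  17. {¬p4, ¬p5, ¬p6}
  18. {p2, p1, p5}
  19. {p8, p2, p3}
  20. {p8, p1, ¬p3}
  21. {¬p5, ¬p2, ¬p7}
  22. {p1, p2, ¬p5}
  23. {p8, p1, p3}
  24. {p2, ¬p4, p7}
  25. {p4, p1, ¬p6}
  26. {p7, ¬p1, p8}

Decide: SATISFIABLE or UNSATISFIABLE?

Branch on p1: take p1 = False.
Try p2 = True.
The remaining clauses are satisfied by p3 = False, p4 = False, p5 = False, p6 = False, p7 = False, p8 = True.
So p1=F  p2=T  p3=F  p4=F  p5=F  p6=F  p7=F  p8=T is a satisfying assignment.

SATISFIABLE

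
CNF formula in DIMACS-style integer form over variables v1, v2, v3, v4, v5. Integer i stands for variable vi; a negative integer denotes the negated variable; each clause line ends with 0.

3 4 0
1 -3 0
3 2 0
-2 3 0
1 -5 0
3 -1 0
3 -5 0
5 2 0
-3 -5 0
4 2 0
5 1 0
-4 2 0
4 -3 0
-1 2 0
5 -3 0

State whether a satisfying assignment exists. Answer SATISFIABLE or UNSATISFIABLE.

UNSATISFIABLE

v3 = True:
  propagation gives v1=True, v5=False; an empty clause results — contradiction.
v3 = False:
  propagation gives v4=True, v2=True; an empty clause results — contradiction.
Every branch closes, so no satisfying assignment exists.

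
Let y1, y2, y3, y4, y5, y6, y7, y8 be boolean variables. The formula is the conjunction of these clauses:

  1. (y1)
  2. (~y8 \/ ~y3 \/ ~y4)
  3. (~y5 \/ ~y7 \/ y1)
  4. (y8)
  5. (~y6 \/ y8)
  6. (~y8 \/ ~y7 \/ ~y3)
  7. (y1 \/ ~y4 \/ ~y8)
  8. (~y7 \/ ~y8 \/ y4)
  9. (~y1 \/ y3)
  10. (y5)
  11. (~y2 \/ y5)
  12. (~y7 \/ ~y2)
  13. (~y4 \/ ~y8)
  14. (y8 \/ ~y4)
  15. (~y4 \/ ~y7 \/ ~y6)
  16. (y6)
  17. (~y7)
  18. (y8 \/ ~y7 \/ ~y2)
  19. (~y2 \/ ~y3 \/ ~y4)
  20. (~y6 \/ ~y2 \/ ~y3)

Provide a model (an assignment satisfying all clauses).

y1=True  y2=False  y3=True  y4=False  y5=True  y6=True  y7=False  y8=True

Check each clause:
  1. (y1) — y1 is true.
  2. (~y8 \/ ~y4 \/ ~y3) — ~y4 is true.
  3. (y1 \/ ~y5 \/ ~y7) — y1 is true.
  4. (y8) — y8 is true.
  5. (~y6 \/ y8) — y8 is true.
  6. (~y3 \/ ~y7 \/ ~y8) — ~y7 is true.
  7. (y1 \/ ~y4 \/ ~y8) — y1 is true.
  8. (~y7 \/ y4 \/ ~y8) — ~y7 is true.
  9. (y3 \/ ~y1) — y3 is true.
  10. (y5) — y5 is true.
  11. (~y2 \/ y5) — y5 is true.
  12. (~y7 \/ ~y2) — ~y7 is true.
  13. (~y4 \/ ~y8) — ~y4 is true.
  14. (y8 \/ ~y4) — y8 is true.
  15. (~y6 \/ ~y7 \/ ~y4) — ~y7 is true.
  16. (y6) — y6 is true.
  17. (~y7) — ~y7 is true.
  18. (~y7 \/ y8 \/ ~y2) — y8 is true.
  19. (~y2 \/ ~y4 \/ ~y3) — ~y4 is true.
  20. (~y6 \/ ~y2 \/ ~y3) — ~y2 is true.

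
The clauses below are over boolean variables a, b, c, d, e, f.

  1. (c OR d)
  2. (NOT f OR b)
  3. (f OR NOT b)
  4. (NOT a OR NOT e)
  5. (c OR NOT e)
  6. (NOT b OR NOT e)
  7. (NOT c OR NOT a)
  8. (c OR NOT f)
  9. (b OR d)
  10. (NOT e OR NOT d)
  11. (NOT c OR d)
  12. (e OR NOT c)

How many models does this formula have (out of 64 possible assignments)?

2

Satisfying assignments:
  a=0 b=0 c=0 d=1 e=0 f=0
  a=1 b=0 c=0 d=1 e=0 f=0
That's 2 in total.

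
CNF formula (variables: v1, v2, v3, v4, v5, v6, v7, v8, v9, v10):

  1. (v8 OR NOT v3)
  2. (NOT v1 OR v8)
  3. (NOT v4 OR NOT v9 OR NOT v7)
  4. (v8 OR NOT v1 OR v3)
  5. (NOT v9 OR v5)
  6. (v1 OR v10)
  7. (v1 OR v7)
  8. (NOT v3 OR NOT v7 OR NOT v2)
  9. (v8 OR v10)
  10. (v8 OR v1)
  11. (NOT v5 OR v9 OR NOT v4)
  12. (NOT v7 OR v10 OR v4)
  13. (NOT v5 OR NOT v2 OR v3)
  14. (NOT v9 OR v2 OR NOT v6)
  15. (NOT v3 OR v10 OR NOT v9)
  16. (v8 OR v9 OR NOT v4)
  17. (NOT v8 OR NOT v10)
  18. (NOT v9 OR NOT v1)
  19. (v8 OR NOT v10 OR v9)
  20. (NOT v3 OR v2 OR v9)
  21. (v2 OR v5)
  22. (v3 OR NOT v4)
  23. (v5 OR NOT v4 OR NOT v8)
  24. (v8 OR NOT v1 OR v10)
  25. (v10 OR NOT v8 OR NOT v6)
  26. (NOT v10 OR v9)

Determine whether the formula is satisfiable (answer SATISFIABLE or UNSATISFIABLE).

SATISFIABLE

v6 occurs only negated in the remaining clauses — set v6 = False.
Branch on v1: take v1 = True.
  then v8 is forced to True.
  then v10 is forced to False.
  then v9 is forced to False.
The remaining clauses are satisfied by v2 = True, v3 = False, v4 = False, v5 = False, v7 = False.
So v1=1  v2=1  v3=0  v4=0  v5=0  v6=0  v7=0  v8=1  v9=0  v10=0 is a satisfying assignment.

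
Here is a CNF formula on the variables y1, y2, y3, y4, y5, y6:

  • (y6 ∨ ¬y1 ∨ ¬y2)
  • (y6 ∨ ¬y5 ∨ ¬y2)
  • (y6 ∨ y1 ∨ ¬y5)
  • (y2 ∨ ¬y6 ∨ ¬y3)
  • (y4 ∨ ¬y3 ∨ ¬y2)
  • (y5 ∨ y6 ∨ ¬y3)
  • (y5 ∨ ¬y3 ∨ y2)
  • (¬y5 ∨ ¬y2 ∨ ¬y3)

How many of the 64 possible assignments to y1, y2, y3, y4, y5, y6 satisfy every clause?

Split on y2, then y3.
  y2=T, y3=T: remaining (y1,y4,y5,y6) ∈ {(F,T,F,T); (T,T,F,T)} — 2.
  y2=T, y3=F: y4 free; 5 ways for (y1,y5,y6) × 2^1 = 10.
  y2=F, y3=T: remaining (y1,y4,y5,y6) ∈ {(T,F,T,F); (T,T,T,F)} — 2.
  y2=F, y3=F: y4 free; 7 ways for (y1,y5,y6) × 2^1 = 14.
Total: 2 + 10 + 2 + 14 = 28.

28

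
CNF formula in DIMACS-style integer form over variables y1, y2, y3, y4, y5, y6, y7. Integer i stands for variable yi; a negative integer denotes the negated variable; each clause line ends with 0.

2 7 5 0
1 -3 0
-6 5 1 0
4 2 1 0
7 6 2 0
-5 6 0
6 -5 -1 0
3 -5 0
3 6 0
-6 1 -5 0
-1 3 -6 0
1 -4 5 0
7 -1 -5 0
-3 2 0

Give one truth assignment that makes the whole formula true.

y1=T  y2=T  y3=T  y4=F  y5=F  y6=T  y7=F

y2 occurs only positively in the remaining clauses — set y2 = True.
Branch on y1: take y1 = True.
For the remaining variables, y3 = True, y4 = False, y5 = False, y6 = True, y7 = False works.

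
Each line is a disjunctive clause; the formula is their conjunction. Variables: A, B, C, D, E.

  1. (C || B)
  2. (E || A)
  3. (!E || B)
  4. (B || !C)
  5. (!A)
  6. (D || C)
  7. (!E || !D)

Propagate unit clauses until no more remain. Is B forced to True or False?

True

(!A) is a unit clause: A = False.
(A || E): since A = False, the clause reduces to (E). E = True.
In (!E || B), !E is now false; B must hold, so B = True.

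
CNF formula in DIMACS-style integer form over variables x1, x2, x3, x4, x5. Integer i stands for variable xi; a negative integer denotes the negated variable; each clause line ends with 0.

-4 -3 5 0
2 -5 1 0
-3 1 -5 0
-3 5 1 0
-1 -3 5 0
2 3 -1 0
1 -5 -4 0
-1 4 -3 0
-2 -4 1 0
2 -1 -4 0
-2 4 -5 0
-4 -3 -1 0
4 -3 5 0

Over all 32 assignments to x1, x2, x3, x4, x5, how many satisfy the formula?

6

Satisfying assignments:
  x1=F x2=F x3=F x4=F x5=F
  x1=F x2=F x3=F x4=T x5=F
  x1=F x2=T x3=F x4=F x5=F
  x1=T x2=T x3=F x4=F x5=F
  x1=T x2=T x3=F x4=T x5=F
  x1=T x2=T x3=F x4=T x5=T
That's 6 in total.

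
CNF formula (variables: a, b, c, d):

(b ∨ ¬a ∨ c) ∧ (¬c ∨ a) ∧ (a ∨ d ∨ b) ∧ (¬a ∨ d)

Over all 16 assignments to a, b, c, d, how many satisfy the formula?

6

The models are:
  a=0 b=0 c=0 d=1
  a=0 b=1 c=0 d=0
  a=0 b=1 c=0 d=1
  a=1 b=0 c=1 d=1
  a=1 b=1 c=0 d=1
  a=1 b=1 c=1 d=1
That's 6 in total.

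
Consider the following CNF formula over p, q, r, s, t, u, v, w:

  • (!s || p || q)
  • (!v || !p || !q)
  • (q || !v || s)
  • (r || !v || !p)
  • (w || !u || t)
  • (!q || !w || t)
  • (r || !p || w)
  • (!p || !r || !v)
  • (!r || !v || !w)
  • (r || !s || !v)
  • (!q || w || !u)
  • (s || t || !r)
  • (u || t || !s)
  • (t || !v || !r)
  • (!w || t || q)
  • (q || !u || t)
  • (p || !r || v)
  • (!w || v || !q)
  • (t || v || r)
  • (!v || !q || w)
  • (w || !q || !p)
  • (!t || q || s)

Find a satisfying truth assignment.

p = F, q = T, r = F, s = F, t = T, u = F, v = F, w = F

Check each clause:
  1. (p || q || !s) — q is true.
  2. (!q || !p || !v) — !v is true.
  3. (q || !v || s) — !v is true.
  4. (!v || r || !p) — !v is true.
  5. (!u || w || t) — !u is true.
  6. (!w || t || !q) — !w is true.
  7. (w || !p || r) — !p is true.
  8. (!v || !r || !p) — !v is true.
  9. (!w || !v || !r) — !w is true.
  10. (!s || r || !v) — !v is true.
  11. (!q || w || !u) — !u is true.
  12. (!r || s || t) — !r is true.
  13. (t || u || !s) — !s is true.
  14. (t || !v || !r) — !r is true.
  15. (q || !w || t) — !w is true.
  16. (t || !u || q) — !u is true.
  17. (!r || p || v) — !r is true.
  18. (!w || v || !q) — !w is true.
  19. (t || r || v) — t is true.
  20. (!q || w || !v) — !v is true.
  21. (!p || w || !q) — !p is true.
  22. (s || !t || q) — q is true.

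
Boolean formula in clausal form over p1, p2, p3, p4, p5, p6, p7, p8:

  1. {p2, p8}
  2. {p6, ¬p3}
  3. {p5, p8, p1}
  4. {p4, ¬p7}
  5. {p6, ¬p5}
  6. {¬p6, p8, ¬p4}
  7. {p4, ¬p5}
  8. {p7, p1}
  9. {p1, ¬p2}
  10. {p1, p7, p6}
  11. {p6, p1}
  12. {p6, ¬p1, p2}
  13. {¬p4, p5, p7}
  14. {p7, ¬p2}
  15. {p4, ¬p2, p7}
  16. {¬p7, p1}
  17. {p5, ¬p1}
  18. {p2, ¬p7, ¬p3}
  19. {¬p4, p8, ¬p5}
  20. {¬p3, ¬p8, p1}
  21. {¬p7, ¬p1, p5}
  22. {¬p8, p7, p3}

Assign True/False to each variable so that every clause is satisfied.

p1=1, p2=0, p3=0, p4=1, p5=1, p6=1, p7=1, p8=1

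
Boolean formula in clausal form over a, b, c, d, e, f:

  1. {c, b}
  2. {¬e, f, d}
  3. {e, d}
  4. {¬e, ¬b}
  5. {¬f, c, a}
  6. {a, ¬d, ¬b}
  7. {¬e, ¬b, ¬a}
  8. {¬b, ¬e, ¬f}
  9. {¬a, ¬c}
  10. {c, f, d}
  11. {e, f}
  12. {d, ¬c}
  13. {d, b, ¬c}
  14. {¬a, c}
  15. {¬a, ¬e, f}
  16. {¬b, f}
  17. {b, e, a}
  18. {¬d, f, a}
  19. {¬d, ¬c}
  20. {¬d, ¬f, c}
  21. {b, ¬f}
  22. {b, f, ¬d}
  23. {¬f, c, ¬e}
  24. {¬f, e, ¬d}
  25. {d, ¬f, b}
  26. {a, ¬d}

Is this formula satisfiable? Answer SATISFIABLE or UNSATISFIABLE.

UNSATISFIABLE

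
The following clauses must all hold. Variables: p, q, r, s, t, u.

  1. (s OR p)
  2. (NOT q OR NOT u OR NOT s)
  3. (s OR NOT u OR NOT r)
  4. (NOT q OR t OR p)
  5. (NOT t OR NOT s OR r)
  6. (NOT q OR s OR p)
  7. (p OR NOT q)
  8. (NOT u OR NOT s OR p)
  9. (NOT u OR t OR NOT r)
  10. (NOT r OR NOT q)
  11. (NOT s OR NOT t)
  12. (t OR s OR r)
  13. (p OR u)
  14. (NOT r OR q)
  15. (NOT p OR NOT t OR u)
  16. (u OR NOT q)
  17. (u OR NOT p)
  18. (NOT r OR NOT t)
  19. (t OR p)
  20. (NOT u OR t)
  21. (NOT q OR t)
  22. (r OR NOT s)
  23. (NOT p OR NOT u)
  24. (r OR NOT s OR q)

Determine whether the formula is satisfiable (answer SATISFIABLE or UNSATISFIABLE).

UNSATISFIABLE

p = True:
  propagation gives u=True; an empty clause results — contradiction.
p = False:
  propagation gives s=True, q=False, u=False; an empty clause results — contradiction.
Every branch closes, so no satisfying assignment exists.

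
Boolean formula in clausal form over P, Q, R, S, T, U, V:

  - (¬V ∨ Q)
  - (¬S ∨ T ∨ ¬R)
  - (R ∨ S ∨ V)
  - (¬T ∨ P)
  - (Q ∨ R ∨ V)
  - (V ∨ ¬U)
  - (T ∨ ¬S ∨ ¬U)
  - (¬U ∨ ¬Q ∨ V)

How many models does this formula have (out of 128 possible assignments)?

Split on V, then Q.
  V=T, Q=T: 18 of the 32 assignments to (P,R,S,T,U) work.
  V=T, Q=F: a clause becomes empty — 0.
  V=F, Q=T: 7 of the 32 assignments to (P,R,S,T,U) work.
  V=F, Q=F: remaining (P,R,S,T,U) ∈ {(F,T,F,F,F); (T,T,F,F,F); (T,T,F,T,F); (T,T,T,T,F)} — 4.
Total: 18 + 0 + 7 + 4 = 29.

29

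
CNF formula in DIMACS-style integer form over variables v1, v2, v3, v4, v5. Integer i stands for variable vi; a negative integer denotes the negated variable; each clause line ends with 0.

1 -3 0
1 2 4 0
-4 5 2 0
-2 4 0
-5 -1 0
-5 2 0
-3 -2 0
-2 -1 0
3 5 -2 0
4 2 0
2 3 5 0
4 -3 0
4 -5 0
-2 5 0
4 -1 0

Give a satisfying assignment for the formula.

v1 = F, v2 = T, v3 = F, v4 = T, v5 = T

Check each clause:
  1. (~v3 \/ v1) — ~v3 is true.
  2. (v1 \/ v2 \/ v4) — v2 is true.
  3. (~v4 \/ v2 \/ v5) — v2 is true.
  4. (v4 \/ ~v2) — v4 is true.
  5. (~v5 \/ ~v1) — ~v1 is true.
  6. (~v5 \/ v2) — v2 is true.
  7. (~v3 \/ ~v2) — ~v3 is true.
  8. (~v2 \/ ~v1) — ~v1 is true.
  9. (v3 \/ v5 \/ ~v2) — v5 is true.
  10. (v2 \/ v4) — v2 is true.
  11. (v2 \/ v5 \/ v3) — v2 is true.
  12. (~v3 \/ v4) — v4 is true.
  13. (v4 \/ ~v5) — v4 is true.
  14. (v5 \/ ~v2) — v5 is true.
  15. (~v1 \/ v4) — v4 is true.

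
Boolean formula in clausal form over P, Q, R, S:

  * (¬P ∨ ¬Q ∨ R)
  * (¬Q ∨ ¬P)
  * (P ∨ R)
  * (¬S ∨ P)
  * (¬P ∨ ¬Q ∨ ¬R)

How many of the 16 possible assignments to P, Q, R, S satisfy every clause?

The models are:
  P=0 Q=0 R=1 S=0
  P=0 Q=1 R=1 S=0
  P=1 Q=0 R=0 S=0
  P=1 Q=0 R=0 S=1
  P=1 Q=0 R=1 S=0
  P=1 Q=0 R=1 S=1
Count: 6.

6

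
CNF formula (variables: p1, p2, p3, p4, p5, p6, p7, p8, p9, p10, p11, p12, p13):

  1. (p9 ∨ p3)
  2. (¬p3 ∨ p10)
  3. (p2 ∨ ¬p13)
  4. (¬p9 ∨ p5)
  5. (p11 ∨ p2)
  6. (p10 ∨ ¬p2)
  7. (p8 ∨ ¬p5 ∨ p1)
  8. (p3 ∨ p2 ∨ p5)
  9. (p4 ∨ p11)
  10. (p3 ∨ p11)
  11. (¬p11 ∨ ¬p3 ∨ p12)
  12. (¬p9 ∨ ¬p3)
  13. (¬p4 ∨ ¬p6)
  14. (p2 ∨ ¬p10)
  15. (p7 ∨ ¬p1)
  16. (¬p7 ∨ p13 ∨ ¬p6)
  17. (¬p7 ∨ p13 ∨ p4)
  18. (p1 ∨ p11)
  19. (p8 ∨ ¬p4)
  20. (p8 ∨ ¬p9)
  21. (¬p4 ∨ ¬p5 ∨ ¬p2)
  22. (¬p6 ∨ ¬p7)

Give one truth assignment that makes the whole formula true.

Pure literal: p6 appears only negated; assign p6 = False.
p8 occurs only positively in the remaining clauses — set p8 = True.
Set p1 = False and propagate.
  then p11 is forced to True.
Set p2 = True and propagate.
  then p10 is forced to True.
The remaining clauses are satisfied by p3 = True, p4 = False, p5 = True, p7 = True, p9 = False, p12 = True, p13 = True.
Every clause has at least one true literal under this assignment.

p1=F  p2=T  p3=T  p4=F  p5=T  p6=F  p7=T  p8=T  p9=F  p10=T  p11=T  p12=T  p13=T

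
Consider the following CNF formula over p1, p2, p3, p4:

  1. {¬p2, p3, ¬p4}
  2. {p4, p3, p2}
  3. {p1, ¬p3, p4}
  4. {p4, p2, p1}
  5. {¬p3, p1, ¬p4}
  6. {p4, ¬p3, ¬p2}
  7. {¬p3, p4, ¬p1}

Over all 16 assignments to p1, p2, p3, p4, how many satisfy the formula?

Satisfying assignments:
  p1=0 p2=0 p3=0 p4=1
  p1=0 p2=1 p3=0 p4=0
  p1=1 p2=0 p3=0 p4=1
  p1=1 p2=0 p3=1 p4=1
  p1=1 p2=1 p3=0 p4=0
  p1=1 p2=1 p3=1 p4=1
That's 6 in total.

6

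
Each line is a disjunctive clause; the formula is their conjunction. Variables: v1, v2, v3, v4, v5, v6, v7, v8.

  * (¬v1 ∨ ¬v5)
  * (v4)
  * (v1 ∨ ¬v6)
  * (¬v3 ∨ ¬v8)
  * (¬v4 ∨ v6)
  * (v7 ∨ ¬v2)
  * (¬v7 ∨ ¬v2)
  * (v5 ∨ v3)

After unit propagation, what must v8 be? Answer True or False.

False

(v4) stands alone — v4 = True.
(¬v4 ∨ v6): since v4 = True, the clause reduces to (v6). v6 = True.
In (v1 ∨ ¬v6), ¬v6 is now false; v1 must hold, so v1 = True.
(¬v1 ∨ ¬v5) with v1 = True leaves only ¬v5, so v5 = False.
(v5 ∨ v3): since v5 = False, the clause reduces to (v3). v3 = True.
(¬v8 ∨ ¬v3): since v3 = True, the clause reduces to (¬v8). v8 = False.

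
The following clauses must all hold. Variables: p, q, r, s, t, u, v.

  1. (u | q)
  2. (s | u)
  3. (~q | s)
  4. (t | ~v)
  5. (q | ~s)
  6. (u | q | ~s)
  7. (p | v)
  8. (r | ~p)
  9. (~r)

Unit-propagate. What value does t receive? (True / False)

True

(~r) is a unit clause: r = False.
From (~p | r) and r = False: p = False.
(v | p) with p = False leaves only v, so v = True.
From (t | ~v) and v = True: t = True.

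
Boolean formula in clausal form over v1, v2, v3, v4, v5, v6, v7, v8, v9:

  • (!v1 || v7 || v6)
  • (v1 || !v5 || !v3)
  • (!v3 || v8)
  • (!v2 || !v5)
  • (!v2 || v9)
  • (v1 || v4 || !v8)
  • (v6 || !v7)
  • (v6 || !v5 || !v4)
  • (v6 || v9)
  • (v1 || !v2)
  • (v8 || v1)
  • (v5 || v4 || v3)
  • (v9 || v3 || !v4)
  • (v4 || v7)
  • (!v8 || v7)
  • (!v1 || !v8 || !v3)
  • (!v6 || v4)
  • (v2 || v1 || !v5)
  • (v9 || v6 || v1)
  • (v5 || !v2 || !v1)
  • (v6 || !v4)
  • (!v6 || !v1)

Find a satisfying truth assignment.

v1=F, v2=F, v3=T, v4=T, v5=F, v6=T, v7=T, v8=T, v9=F

Check each clause:
  1. (v7 || !v1 || v6) — v7 is true.
  2. (!v5 || v1 || !v3) — !v5 is true.
  3. (v8 || !v3) — v8 is true.
  4. (!v2 || !v5) — !v5 is true.
  5. (!v2 || v9) — !v2 is true.
  6. (!v8 || v4 || v1) — v4 is true.
  7. (v6 || !v7) — v6 is true.
  8. (!v4 || v6 || !v5) — !v5 is true.
  9. (v9 || v6) — v6 is true.
  10. (!v2 || v1) — !v2 is true.
  11. (v1 || v8) — v8 is true.
  12. (v4 || v3 || v5) — v3 is true.
  13. (v3 || !v4 || v9) — v3 is true.
  14. (v4 || v7) — v4 is true.
  15. (v7 || !v8) — v7 is true.
  16. (!v8 || !v3 || !v1) — !v1 is true.
  17. (v4 || !v6) — v4 is true.
  18. (v1 || !v5 || v2) — !v5 is true.
  19. (v6 || v1 || v9) — v6 is true.
  20. (!v2 || v5 || !v1) — !v2 is true.
  21. (!v4 || v6) — v6 is true.
  22. (!v1 || !v6) — !v1 is true.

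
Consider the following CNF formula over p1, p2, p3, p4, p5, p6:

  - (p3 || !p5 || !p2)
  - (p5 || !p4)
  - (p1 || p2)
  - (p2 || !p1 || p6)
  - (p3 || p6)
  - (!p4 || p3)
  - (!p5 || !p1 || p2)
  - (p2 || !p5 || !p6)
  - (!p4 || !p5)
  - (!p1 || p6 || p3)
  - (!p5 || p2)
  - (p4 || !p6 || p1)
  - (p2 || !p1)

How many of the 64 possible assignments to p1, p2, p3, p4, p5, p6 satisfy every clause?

The models are:
  p1=0 p2=1 p3=1 p4=0 p5=0 p6=0
  p1=0 p2=1 p3=1 p4=0 p5=1 p6=0
  p1=1 p2=1 p3=0 p4=0 p5=0 p6=1
  p1=1 p2=1 p3=1 p4=0 p5=0 p6=0
  p1=1 p2=1 p3=1 p4=0 p5=0 p6=1
  p1=1 p2=1 p3=1 p4=0 p5=1 p6=0
  p1=1 p2=1 p3=1 p4=0 p5=1 p6=1
Count: 7.

7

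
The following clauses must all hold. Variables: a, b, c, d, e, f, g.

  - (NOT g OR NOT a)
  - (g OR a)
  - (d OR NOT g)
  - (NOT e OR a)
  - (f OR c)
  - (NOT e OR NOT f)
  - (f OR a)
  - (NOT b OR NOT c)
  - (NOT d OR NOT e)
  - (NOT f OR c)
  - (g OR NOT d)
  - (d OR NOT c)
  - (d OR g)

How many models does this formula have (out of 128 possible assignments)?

Satisfying assignments:
  a=F b=F c=T d=T e=F f=T g=T
Count: 1.

1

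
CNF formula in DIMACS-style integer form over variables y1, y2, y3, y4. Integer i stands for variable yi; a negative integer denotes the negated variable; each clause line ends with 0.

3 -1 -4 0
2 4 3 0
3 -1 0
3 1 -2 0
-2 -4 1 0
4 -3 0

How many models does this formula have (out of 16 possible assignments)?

4

Satisfying assignments:
  y1=F y2=F y3=F y4=T
  y1=F y2=F y3=T y4=T
  y1=T y2=F y3=T y4=T
  y1=T y2=T y3=T y4=T
Count: 4.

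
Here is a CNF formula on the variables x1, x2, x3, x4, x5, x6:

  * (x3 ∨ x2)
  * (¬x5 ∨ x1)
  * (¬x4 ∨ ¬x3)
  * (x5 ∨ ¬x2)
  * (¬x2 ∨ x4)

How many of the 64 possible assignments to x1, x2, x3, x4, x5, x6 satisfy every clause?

Satisfying assignments:
  x1=F x2=F x3=T x4=F x5=F x6=F
  x1=F x2=F x3=T x4=F x5=F x6=T
  x1=T x2=F x3=T x4=F x5=F x6=F
  x1=T x2=F x3=T x4=F x5=F x6=T
  x1=T x2=F x3=T x4=F x5=T x6=F
  x1=T x2=F x3=T x4=F x5=T x6=T
  x1=T x2=T x3=F x4=T x5=T x6=F
  x1=T x2=T x3=F x4=T x5=T x6=T
That's 8 in total.

8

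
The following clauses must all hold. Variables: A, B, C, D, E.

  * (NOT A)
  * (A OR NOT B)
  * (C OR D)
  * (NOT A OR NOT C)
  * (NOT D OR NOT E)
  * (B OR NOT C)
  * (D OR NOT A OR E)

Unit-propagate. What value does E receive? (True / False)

False

Unit clause (NOT A) sets A = False.
In (NOT B OR A), A is now false; NOT B must hold, so B = False.
In (B OR NOT C), B is now false; NOT C must hold, so C = False.
From (C OR D) and C = False: D = True.
From (NOT E OR NOT D) and D = True: E = False.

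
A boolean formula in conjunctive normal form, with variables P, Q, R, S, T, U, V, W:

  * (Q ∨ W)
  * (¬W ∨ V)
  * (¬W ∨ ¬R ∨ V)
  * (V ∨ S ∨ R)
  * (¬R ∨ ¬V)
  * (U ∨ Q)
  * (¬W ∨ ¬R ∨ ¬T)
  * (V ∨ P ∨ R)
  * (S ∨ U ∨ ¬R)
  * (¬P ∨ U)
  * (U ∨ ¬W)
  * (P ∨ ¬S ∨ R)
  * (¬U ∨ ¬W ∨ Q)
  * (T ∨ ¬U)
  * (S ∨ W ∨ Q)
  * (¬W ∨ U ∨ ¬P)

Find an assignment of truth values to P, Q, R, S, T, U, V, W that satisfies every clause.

Q occurs only positively in the remaining clauses — set Q = True.
Set P = False and propagate.
For the remaining variables, R = False, S = False, T = False, U = False, V = True, W = False works.

P = False, Q = True, R = False, S = False, T = False, U = False, V = True, W = False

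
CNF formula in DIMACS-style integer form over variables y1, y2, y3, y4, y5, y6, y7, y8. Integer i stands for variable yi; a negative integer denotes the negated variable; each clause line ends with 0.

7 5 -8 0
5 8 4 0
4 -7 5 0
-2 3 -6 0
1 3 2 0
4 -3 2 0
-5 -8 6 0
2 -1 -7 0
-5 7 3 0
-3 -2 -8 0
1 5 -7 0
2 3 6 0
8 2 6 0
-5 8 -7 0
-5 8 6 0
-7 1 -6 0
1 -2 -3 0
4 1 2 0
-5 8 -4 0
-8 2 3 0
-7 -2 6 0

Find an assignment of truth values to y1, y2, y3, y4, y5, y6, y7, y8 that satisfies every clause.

y1=T, y2=F, y3=T, y4=T, y5=F, y6=T, y7=F, y8=F

Check each clause:
  1. (y7 \/ ~y8 \/ y5) — ~y8 is true.
  2. (y8 \/ y5 \/ y4) — y4 is true.
  3. (~y7 \/ y4 \/ y5) — ~y7 is true.
  4. (~y2 \/ y3 \/ ~y6) — y3 is true.
  5. (y2 \/ y1 \/ y3) — y1 is true.
  6. (y2 \/ y4 \/ ~y3) — y4 is true.
  7. (~y5 \/ y6 \/ ~y8) — ~y8 is true.
  8. (y2 \/ ~y7 \/ ~y1) — ~y7 is true.
  9. (y3 \/ y7 \/ ~y5) — y3 is true.
  10. (~y3 \/ ~y8 \/ ~y2) — ~y8 is true.
  11. (~y7 \/ y1 \/ y5) — ~y7 is true.
  12. (y6 \/ y3 \/ y2) — y3 is true.
  13. (y2 \/ y6 \/ y8) — y6 is true.
  14. (~y7 \/ ~y5 \/ y8) — ~y7 is true.
  15. (y8 \/ y6 \/ ~y5) — ~y5 is true.
  16. (y1 \/ ~y7 \/ ~y6) — y1 is true.
  17. (~y2 \/ y1 \/ ~y3) — y1 is true.
  18. (y2 \/ y1 \/ y4) — y1 is true.
  19. (y8 \/ ~y4 \/ ~y5) — ~y5 is true.
  20. (y2 \/ ~y8 \/ y3) — ~y8 is true.
  21. (~y2 \/ ~y7 \/ y6) — ~y7 is true.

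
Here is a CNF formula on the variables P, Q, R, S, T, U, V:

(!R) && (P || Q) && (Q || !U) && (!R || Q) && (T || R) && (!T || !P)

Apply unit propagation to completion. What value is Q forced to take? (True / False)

(!R) stands alone — R = False.
(R || T): since R = False, the clause reduces to (T). T = True.
(!P || !T) with T = True leaves only !P, so P = False.
From (Q || P) and P = False: Q = True.

True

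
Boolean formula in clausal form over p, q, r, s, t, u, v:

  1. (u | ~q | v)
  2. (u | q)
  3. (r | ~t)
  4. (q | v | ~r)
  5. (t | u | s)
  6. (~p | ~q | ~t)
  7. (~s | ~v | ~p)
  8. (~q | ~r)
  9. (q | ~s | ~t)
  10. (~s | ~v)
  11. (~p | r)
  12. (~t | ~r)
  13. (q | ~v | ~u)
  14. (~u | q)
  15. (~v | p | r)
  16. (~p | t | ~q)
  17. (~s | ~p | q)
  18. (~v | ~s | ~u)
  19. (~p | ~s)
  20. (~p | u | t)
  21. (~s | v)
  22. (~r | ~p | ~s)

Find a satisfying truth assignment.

p=F, q=T, r=F, s=F, t=F, u=T, v=F

Check each clause:
  1. (u | ~q | v) — u is true.
  2. (q | u) — q is true.
  3. (r | ~t) — ~t is true.
  4. (q | ~r | v) — q is true.
  5. (s | u | t) — u is true.
  6. (~q | ~p | ~t) — ~t is true.
  7. (~p | ~v | ~s) — ~v is true.
  8. (~r | ~q) — ~r is true.
  9. (q | ~s | ~t) — q is true.
  10. (~v | ~s) — ~v is true.
  11. (r | ~p) — ~p is true.
  12. (~r | ~t) — ~t is true.
  13. (~v | ~u | q) — ~v is true.
  14. (q | ~u) — q is true.
  15. (p | r | ~v) — ~v is true.
  16. (~p | ~q | t) — ~p is true.
  17. (q | ~p | ~s) — q is true.
  18. (~u | ~s | ~v) — ~v is true.
  19. (~p | ~s) — ~s is true.
  20. (u | ~p | t) — ~p is true.
  21. (~s | v) — ~s is true.
  22. (~p | ~r | ~s) — ~s is true.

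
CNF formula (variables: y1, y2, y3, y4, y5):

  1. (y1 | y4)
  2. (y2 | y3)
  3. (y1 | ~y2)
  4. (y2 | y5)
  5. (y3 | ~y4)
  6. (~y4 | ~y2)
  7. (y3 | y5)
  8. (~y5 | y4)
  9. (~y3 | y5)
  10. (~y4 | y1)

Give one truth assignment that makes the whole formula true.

y1 = True, y2 = False, y3 = True, y4 = True, y5 = True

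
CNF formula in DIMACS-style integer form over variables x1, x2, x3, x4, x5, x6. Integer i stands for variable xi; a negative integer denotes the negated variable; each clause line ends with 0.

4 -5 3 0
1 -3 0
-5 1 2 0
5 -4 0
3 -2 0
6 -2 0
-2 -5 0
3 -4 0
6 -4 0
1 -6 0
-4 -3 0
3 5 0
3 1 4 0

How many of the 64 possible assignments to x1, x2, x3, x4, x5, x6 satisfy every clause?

The models are:
  x1=1 x2=0 x3=1 x4=0 x5=0 x6=0
  x1=1 x2=0 x3=1 x4=0 x5=0 x6=1
  x1=1 x2=0 x3=1 x4=0 x5=1 x6=0
  x1=1 x2=0 x3=1 x4=0 x5=1 x6=1
  x1=1 x2=1 x3=1 x4=0 x5=0 x6=1
Count: 5.

5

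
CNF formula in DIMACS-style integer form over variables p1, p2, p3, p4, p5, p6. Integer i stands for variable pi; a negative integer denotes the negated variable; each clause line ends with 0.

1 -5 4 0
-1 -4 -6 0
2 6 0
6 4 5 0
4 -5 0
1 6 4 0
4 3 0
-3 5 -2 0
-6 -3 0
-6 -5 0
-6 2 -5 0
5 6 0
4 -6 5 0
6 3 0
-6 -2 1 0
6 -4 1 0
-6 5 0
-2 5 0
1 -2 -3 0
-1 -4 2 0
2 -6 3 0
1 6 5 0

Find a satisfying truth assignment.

p1 = True, p2 = True, p3 = True, p4 = True, p5 = True, p6 = False

Check each clause:
  1. (¬p5 ∨ p4 ∨ p1) — p1 is true.
  2. (¬p6 ∨ ¬p1 ∨ ¬p4) — ¬p6 is true.
  3. (p6 ∨ p2) — p2 is true.
  4. (p6 ∨ p5 ∨ p4) — p4 is true.
  5. (p4 ∨ ¬p5) — p4 is true.
  6. (p1 ∨ p4 ∨ p6) — p1 is true.
  7. (p4 ∨ p3) — p3 is true.
  8. (¬p2 ∨ p5 ∨ ¬p3) — p5 is true.
  9. (¬p3 ∨ ¬p6) — ¬p6 is true.
  10. (¬p5 ∨ ¬p6) — ¬p6 is true.
  11. (¬p5 ∨ ¬p6 ∨ p2) — ¬p6 is true.
  12. (p5 ∨ p6) — p5 is true.
  13. (p5 ∨ ¬p6 ∨ p4) — ¬p6 is true.
  14. (p3 ∨ p6) — p3 is true.
  15. (¬p2 ∨ ¬p6 ∨ p1) — p1 is true.
  16. (p6 ∨ ¬p4 ∨ p1) — p1 is true.
  17. (¬p6 ∨ p5) — ¬p6 is true.
  18. (p5 ∨ ¬p2) — p5 is true.
  19. (¬p2 ∨ ¬p3 ∨ p1) — p1 is true.
  20. (p2 ∨ ¬p4 ∨ ¬p1) — p2 is true.
  21. (p3 ∨ ¬p6 ∨ p2) — ¬p6 is true.
  22. (p1 ∨ p5 ∨ p6) — p1 is true.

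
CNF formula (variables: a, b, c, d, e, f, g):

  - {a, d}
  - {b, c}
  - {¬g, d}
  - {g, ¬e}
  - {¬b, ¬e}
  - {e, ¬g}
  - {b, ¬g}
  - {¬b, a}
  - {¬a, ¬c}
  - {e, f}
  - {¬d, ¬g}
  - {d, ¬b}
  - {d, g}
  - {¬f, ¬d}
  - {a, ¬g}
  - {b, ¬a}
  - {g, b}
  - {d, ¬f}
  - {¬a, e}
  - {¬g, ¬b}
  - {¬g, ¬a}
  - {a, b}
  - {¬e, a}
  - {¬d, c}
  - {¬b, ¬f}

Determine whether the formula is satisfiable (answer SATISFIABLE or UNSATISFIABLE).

UNSATISFIABLE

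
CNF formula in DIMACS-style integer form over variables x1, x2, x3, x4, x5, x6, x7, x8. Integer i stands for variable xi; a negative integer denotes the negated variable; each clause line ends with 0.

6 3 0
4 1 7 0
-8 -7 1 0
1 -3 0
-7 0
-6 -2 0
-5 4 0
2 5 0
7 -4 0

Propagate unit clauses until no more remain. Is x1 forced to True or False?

True

Unit clause (~x7) sets x7 = False.
From (x7 | ~x4) and x7 = False: x4 = False.
(x4 | x7 | x1): since x4 = False, x7 = False, the clause reduces to (x1). x1 = True.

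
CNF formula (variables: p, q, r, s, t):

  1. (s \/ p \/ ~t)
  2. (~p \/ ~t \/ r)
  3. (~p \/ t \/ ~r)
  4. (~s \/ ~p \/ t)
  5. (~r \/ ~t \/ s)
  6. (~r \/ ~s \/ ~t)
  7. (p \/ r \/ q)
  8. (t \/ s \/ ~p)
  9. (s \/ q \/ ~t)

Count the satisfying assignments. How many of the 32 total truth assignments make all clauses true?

The models are:
  p=F q=F r=T s=F t=F
  p=F q=F r=T s=T t=F
  p=F q=T r=F s=F t=F
  p=F q=T r=F s=T t=F
  p=F q=T r=F s=T t=T
  p=F q=T r=T s=F t=F
  p=F q=T r=T s=T t=F
That's 7 in total.

7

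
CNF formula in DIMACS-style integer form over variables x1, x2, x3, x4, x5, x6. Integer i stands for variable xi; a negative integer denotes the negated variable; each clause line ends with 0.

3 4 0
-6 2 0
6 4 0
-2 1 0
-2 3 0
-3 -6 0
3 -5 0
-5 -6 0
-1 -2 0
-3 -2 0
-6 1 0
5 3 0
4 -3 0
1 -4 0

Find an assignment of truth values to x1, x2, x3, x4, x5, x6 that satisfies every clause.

x1=T, x2=F, x3=T, x4=T, x5=T, x6=F

Branch on x1: take x1 = True.
  then x2 is forced to False.
  then x6 is forced to False.
  then x4 is forced to True.
Try x3 = True.
x5 is now unconstrained; take x5 = True.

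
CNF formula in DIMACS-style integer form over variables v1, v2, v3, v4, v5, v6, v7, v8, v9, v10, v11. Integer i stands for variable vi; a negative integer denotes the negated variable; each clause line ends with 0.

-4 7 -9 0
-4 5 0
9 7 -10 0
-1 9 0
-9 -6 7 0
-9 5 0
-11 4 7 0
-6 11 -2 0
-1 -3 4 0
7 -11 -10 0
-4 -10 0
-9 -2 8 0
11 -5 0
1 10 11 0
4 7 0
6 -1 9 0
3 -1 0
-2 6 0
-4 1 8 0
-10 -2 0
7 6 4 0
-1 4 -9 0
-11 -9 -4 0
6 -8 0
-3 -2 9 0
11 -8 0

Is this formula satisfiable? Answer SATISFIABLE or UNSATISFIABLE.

SATISFIABLE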